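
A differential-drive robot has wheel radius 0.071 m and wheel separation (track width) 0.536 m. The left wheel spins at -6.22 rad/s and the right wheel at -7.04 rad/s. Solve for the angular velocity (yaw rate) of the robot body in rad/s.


omega = r*(wR - wL)/L = 0.071*(-7.04 - (-6.22))/0.536 = -0.1086

-0.1086 rad/s


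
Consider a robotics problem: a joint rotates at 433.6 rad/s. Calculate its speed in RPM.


RPM = 433.6 * 60/(2*pi) = 4140.5750

4140.5750 RPM


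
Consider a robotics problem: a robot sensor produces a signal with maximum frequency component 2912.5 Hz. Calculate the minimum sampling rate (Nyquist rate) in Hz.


f_s,min = 2*f_max = 2*2912.5 = 5825.0000

5825.0000 Hz


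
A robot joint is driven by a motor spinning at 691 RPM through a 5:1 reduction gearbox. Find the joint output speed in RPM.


omega_joint = omega_motor / N = 691 / 5 = 138.2000

138.2000 RPM


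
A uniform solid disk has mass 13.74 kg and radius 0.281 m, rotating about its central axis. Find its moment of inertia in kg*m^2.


I = (1/2)*m*R^2 = 0.5*13.74*0.281^2 = 0.5425

0.5425 kg*m^2


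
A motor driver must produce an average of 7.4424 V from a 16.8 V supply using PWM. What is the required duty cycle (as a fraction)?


D = V_avg/V_supply = 7.4424/16.8 = 0.4430

0.4430


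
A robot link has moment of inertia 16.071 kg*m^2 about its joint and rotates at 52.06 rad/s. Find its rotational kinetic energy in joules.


KE = (1/2)*I*omega^2 = 0.5*16.071*52.06^2 = 21778.1624

21778.1624 J


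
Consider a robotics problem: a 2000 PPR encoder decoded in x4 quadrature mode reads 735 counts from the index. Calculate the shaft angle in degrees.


angle = counts * 360 / (PPR*4) = 735 * 360 / 8000 = 33.0750

33.0750 degrees


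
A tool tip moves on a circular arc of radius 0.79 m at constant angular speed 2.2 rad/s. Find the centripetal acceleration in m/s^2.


a_c = omega^2 * r = 2.2^2 * 0.79 = 3.8236

3.8236 m/s^2


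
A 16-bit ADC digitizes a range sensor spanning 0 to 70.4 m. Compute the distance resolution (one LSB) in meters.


res = range / 2^n = 70.4/2^16 = 70.4/65536 = 0.0011

0.0011 m


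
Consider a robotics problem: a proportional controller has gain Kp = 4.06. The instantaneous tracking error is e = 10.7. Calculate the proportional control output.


u_P = Kp * e = 4.06 * 10.7 = 43.4420

43.4420


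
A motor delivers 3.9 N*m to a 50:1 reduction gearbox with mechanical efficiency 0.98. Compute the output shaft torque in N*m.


tau_out = tau_in * N * eta = 3.9 * 50 * 0.98 = 191.1000

191.1000 N*m


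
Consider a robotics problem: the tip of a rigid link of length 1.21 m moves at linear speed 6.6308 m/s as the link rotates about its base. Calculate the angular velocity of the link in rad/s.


omega = v / L = 6.6308 / 1.21 = 5.4800

5.4800 rad/s


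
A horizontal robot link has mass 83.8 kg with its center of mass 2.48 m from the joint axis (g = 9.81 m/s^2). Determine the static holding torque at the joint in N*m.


tau = m*g*L = 83.8 * 9.81 * 2.48 = 2038.7534

2038.7534 N*m


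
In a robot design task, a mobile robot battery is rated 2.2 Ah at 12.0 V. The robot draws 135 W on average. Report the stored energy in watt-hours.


E = capacity * V = 2.2*12.0 = 26.4000

26.4000 Wh


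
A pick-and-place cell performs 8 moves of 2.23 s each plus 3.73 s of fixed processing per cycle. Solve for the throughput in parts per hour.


T_cycle = 8*2.23 + 3.73 = 21.5700 s
rate = 3600/T = 166.8985

166.8985 parts/hour


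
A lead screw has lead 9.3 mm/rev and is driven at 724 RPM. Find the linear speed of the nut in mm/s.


v = lead * (RPM/60) = 9.3*724/60 = 112.2200

112.2200 mm/s


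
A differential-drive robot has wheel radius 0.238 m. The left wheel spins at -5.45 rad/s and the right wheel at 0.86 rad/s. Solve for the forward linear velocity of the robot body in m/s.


v = r*(wR + wL)/2 = 0.238*(0.86 + -5.45)/2 = -0.5462

-0.5462 m/s


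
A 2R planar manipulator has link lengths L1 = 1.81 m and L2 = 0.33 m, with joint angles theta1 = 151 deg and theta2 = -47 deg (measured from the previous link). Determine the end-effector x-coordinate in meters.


x = L1*cos(th1) + L2*cos(th1+th2) = 1.81*cos(151 deg) + 0.33*cos(104 deg) = -1.6629

-1.6629 m


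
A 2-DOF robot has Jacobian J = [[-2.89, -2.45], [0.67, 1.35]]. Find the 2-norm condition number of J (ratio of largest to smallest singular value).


JJ^T eigenvalues: trace(JJ^T) = 16.6260, det(JJ^T) = det(J)^2 = 5.10760000
s_max^2 = (16.6260 + sqrt(255.99347600))/2 = 16.31289806
s_min^2 = (16.6260 - sqrt(255.99347600))/2 = 0.31310194
kappa = s_max/s_min = sqrt(16.31289806/0.31310194) = 7.2181

7.2181


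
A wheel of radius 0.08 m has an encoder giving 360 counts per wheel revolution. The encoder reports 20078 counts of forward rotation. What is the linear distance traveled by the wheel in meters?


revs = 20078/360 = 55.772222
d = revs * 2*pi*r = 55.772222 * 2*pi*0.08 = 28.0342

28.0342 m


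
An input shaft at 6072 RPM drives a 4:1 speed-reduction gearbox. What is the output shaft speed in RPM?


omega_out = omega_in / N = 6072 / 4 = 1518.0000

1518.0000 RPM


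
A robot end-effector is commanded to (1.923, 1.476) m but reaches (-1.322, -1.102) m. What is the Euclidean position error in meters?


dx = -1.322 - (1.923) = -3.2450, dy = -1.102 - (1.476) = -2.5780
err = sqrt(10.530025 + 6.646084) = 4.1444

4.1444 m


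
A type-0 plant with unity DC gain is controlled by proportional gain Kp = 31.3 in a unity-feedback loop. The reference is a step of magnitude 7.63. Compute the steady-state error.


e_ss = R/(1 + Kp) = 7.63/(1 + 31.3) = 7.63/32.3000 = 0.2362

0.2362


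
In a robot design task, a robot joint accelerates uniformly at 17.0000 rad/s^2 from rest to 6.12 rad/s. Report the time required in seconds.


t = delta_omega / alpha = 6.12 / 17.0000 = 0.3600

0.3600 s


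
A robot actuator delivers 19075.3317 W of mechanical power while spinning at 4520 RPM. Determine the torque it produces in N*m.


omega = 4520 * 2*pi/60 = 473.333293 rad/s
tau = P / omega = 19075.3317 / 473.333293 = 40.3000

40.3000 N*m


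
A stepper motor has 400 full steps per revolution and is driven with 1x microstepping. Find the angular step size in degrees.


step = 360/(400*1) = 360/400 = 0.9000

0.9000 degrees


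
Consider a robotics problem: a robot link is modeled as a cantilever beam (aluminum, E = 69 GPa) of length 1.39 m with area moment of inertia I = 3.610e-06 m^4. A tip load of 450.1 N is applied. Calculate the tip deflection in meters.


delta = F*L^3/(3*E*I) = 450.1*1.39^3/(3*6.900e+10*3.610e-06)
      = 1208.7971119/747270 = 0.0016

0.0016 m


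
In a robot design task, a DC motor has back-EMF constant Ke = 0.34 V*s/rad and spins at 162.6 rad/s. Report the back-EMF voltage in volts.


V_emf = Ke * omega = 0.34*162.6 = 55.2840

55.2840 V


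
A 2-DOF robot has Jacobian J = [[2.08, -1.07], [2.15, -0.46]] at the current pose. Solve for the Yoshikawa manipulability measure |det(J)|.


det(J) = 2.08*-0.46 - (-1.07)*(2.15) = 1.3437
|det(J)| = 1.3437

1.3437


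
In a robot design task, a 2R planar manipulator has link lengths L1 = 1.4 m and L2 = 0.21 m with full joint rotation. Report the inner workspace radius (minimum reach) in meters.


r_min = |L1 - L2| = |1.4 - 0.21| = 1.1900

1.1900 m


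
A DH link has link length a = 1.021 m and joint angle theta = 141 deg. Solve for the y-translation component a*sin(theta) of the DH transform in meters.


a*sin(theta) = 1.021*sin(141 deg) = 0.6425

0.6425 m


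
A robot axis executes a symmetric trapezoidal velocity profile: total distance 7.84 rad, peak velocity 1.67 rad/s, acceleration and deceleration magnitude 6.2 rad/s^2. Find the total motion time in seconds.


t_acc = v/a = 1.67/6.2 = 0.269355 s
d_acc = v^2/(2a) = 0.224911 rad (each ramp)
d_cruise = 7.84 - 2*0.224911 = 7.390178 rad
t_cruise = 7.390178/1.67 = 4.425256 s
t_total = 2*0.269355 + 4.425256 = 4.9640

4.9640 s


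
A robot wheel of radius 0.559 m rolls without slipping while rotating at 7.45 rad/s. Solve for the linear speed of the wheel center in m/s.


v = omega * r = 7.45 * 0.559 = 4.1646

4.1646 m/s


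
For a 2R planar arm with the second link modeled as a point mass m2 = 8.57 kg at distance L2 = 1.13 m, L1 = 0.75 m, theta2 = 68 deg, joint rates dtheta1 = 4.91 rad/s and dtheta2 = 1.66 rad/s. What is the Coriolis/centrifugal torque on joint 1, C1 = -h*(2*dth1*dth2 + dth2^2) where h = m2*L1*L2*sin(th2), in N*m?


h = m2*L1*L2*sin(th2) = 8.57*0.75*1.13*sin(68 deg) = 6.734206
C1 = -h*(2*4.91*1.66 + 1.66^2) = -6.734206*19.0568 = -128.3324

-128.3324 N*m


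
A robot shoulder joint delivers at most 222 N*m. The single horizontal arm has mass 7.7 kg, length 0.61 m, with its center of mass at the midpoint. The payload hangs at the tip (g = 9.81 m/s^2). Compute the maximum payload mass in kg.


tau_arm = m_arm*g*(L/2) = 7.7*9.81*0.61/2 = 23.0388 N*m
tau_payload = tau_max - tau_arm = 222 - 23.0388 = 198.9612
m_payload = tau_payload / (g*L) = 198.9612 / (9.81*0.61) = 33.2483

33.2483 kg


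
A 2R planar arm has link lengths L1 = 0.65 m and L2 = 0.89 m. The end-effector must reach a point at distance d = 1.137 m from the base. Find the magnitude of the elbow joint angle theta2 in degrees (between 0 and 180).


cos(th2) = (d^2 - L1^2 - L2^2)/(2*L1*L2) = (1.137^2 - 0.65^2 - 0.89^2)/(2*0.65*0.89) = 0.06756180
th2 = acos(0.06756180) = 86.1260 deg

86.1260 degrees


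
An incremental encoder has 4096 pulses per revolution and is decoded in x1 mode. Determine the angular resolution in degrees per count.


resolution = 360 / (PPR * 1) = 360 / 4096 = 0.0879

0.0879 degrees


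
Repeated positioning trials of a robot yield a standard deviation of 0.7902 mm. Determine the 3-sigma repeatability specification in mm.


repeatability = 3*sigma = 3*0.7902 = 2.3706

2.3706 mm


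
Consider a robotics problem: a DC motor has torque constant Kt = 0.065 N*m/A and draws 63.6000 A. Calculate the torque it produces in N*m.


tau = Kt * I = 0.065*63.6000 = 4.1340

4.1340 N*m


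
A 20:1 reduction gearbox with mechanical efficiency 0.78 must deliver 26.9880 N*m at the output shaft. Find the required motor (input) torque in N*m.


tau_in = tau_out / (N * eta) = 26.9880 / (20 * 0.78) = 1.7300

1.7300 N*m


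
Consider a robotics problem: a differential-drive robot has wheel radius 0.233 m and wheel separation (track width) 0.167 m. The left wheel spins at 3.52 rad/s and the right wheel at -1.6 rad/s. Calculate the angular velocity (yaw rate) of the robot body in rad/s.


omega = r*(wR - wL)/L = 0.233*(-1.6 - (3.52))/0.167 = -7.1435

-7.1435 rad/s


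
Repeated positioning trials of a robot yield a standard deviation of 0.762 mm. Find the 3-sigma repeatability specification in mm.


repeatability = 3*sigma = 3*0.762 = 2.2860

2.2860 mm


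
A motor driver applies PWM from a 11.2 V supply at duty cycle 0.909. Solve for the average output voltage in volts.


V_avg = V_supply * D = 11.2*0.909 = 10.1808

10.1808 V


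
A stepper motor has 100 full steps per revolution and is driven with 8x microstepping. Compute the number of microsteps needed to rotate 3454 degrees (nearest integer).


step_size = 360/(100*8) = 360/800 = 0.450000 deg
n = 3454/(360/800) = 3454*800/360 = 7675.5556 -> 7676

7676 steps


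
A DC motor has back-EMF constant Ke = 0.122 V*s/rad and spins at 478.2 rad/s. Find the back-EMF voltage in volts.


V_emf = Ke * omega = 0.122*478.2 = 58.3404

58.3404 V


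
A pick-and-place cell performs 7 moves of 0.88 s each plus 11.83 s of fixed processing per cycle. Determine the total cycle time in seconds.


T = 7*0.88 + 11.83 = 17.9900

17.9900 s


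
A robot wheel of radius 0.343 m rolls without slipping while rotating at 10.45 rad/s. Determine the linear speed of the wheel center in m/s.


v = omega * r = 10.45 * 0.343 = 3.5844

3.5844 m/s


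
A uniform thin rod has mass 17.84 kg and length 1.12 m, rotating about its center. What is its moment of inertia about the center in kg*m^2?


I = (1/12)*m*L^2 = (1/12)*17.84*1.12^2 = 1.8649

1.8649 kg*m^2


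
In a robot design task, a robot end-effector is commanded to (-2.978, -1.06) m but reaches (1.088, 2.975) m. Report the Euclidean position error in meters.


dx = 1.088 - (-2.978) = 4.0660, dy = 2.975 - (-1.06) = 4.0350
err = sqrt(16.532356 + 16.281225) = 5.7283

5.7283 m


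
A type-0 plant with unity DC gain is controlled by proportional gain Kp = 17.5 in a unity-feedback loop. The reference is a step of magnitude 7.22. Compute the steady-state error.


e_ss = R/(1 + Kp) = 7.22/(1 + 17.5) = 7.22/18.5000 = 0.3903

0.3903


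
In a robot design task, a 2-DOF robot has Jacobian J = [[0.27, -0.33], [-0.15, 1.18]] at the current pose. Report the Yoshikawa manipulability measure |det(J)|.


det(J) = 0.27*1.18 - (-0.33)*(-0.15) = 0.2691
|det(J)| = 0.2691

0.2691


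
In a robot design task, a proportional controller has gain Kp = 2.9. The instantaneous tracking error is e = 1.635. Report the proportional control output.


u_P = Kp * e = 2.9 * 1.635 = 4.7415

4.7415


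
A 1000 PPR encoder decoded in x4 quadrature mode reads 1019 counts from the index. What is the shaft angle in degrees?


angle = counts * 360 / (PPR*4) = 1019 * 360 / 4000 = 91.7100

91.7100 degrees


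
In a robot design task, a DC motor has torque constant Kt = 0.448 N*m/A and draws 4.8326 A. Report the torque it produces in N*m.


tau = Kt * I = 0.448*4.8326 = 2.1650

2.1650 N*m


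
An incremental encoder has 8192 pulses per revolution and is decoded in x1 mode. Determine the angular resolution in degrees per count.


resolution = 360 / (PPR * 1) = 360 / 8192 = 0.0439

0.0439 degrees


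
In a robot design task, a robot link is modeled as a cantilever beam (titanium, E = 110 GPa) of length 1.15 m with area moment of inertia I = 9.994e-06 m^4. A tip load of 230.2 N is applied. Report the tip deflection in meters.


delta = F*L^3/(3*E*I) = 230.2*1.15^3/(3*1.100e+11*9.994e-06)
      = 350.105425/3298020 = 1.0616e-04

1.0616e-04 m


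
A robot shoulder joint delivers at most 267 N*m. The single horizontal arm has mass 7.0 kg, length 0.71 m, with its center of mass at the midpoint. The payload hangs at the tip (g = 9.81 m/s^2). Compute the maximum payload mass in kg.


tau_arm = m_arm*g*(L/2) = 7.0*9.81*0.71/2 = 24.3778 N*m
tau_payload = tau_max - tau_arm = 267 - 24.3778 = 242.6222
m_payload = tau_payload / (g*L) = 242.6222 / (9.81*0.71) = 34.8340

34.8340 kg


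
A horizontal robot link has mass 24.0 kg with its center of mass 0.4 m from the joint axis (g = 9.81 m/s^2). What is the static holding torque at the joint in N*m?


tau = m*g*L = 24.0 * 9.81 * 0.4 = 94.1760

94.1760 N*m


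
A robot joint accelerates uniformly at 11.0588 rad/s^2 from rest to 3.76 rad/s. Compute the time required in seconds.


t = delta_omega / alpha = 3.76 / 11.0588 = 0.3400

0.3400 s


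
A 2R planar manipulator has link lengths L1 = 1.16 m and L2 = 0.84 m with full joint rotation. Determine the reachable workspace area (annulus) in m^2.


r_max = L1 + L2 = 2.0000, r_min = |L1 - L2| = 0.3200
A = pi*(r_max^2 - r_min^2) = pi*(4.0000 - 0.1024) = 12.2447

12.2447 m^2


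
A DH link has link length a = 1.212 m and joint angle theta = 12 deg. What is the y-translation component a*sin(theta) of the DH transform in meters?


a*sin(theta) = 1.212*sin(12 deg) = 0.2520

0.2520 m


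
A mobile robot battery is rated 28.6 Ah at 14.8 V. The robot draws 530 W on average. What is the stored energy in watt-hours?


E = capacity * V = 28.6*14.8 = 423.2800

423.2800 Wh


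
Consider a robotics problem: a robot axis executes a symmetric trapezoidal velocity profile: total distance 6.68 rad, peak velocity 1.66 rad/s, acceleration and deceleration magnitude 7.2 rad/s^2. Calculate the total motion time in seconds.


t_acc = v/a = 1.66/7.2 = 0.230556 s
d_acc = v^2/(2a) = 0.191361 rad (each ramp)
d_cruise = 6.68 - 2*0.191361 = 6.297278 rad
t_cruise = 6.297278/1.66 = 3.793541 s
t_total = 2*0.230556 + 3.793541 = 4.2547

4.2547 s


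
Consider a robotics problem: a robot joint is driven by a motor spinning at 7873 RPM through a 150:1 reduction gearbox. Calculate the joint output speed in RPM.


omega_joint = omega_motor / N = 7873 / 150 = 52.4867

52.4867 RPM


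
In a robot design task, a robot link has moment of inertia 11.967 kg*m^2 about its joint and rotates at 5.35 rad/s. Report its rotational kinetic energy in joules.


KE = (1/2)*I*omega^2 = 0.5*11.967*5.35^2 = 171.2627

171.2627 J


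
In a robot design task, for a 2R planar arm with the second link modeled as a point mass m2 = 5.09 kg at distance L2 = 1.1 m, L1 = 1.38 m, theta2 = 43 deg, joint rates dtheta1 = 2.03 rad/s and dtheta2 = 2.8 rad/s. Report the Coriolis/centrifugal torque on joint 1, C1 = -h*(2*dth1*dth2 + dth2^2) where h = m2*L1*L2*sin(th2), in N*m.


h = m2*L1*L2*sin(th2) = 5.09*1.38*1.1*sin(43 deg) = 5.269542
C1 = -h*(2*2.03*2.8 + 2.8^2) = -5.269542*19.2080 = -101.2174

-101.2174 N*m


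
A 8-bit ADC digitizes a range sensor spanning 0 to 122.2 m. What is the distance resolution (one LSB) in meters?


res = range / 2^n = 122.2/2^8 = 122.2/256 = 0.4773

0.4773 m


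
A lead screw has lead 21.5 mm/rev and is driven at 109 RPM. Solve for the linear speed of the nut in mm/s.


v = lead * (RPM/60) = 21.5*109/60 = 39.0583

39.0583 mm/s


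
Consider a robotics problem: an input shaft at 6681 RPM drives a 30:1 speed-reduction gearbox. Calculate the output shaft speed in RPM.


omega_out = omega_in / N = 6681 / 30 = 222.7000

222.7000 RPM


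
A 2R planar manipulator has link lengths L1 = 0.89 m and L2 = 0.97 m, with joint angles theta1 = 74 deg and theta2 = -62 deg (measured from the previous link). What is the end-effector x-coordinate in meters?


x = L1*cos(th1) + L2*cos(th1+th2) = 0.89*cos(74 deg) + 0.97*cos(12 deg) = 1.1941

1.1941 m


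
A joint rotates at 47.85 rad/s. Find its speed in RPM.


RPM = 47.85 * 60/(2*pi) = 456.9338

456.9338 RPM


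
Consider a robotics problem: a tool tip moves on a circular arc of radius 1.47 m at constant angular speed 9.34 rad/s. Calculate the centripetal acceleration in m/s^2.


a_c = omega^2 * r = 9.34^2 * 1.47 = 128.2363

128.2363 m/s^2


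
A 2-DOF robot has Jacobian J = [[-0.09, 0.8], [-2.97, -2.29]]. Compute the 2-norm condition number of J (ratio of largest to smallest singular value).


JJ^T eigenvalues: trace(JJ^T) = 14.7131, det(JJ^T) = det(J)^2 = 6.66724041
s_max^2 = (14.7131 + sqrt(189.80634997))/2 = 14.24506127
s_min^2 = (14.7131 - sqrt(189.80634997))/2 = 0.46803873
kappa = s_max/s_min = sqrt(14.24506127/0.46803873) = 5.5169

5.5169


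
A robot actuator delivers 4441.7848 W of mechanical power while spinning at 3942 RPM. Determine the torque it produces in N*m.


omega = 3942 * 2*pi/60 = 412.805275 rad/s
tau = P / omega = 4441.7848 / 412.805275 = 10.7600

10.7600 N*m


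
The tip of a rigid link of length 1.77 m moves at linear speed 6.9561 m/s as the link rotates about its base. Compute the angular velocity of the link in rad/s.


omega = v / L = 6.9561 / 1.77 = 3.9300

3.9300 rad/s


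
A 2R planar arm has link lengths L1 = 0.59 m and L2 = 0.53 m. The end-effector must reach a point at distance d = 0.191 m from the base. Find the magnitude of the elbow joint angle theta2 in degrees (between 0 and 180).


cos(th2) = (d^2 - L1^2 - L2^2)/(2*L1*L2) = (0.191^2 - 0.59^2 - 0.53^2)/(2*0.59*0.53) = -0.94742405
th2 = acos(-0.94742405) = 161.3382 deg

161.3382 degrees


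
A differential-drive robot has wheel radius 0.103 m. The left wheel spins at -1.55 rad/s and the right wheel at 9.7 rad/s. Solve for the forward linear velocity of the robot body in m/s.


v = r*(wR + wL)/2 = 0.103*(9.7 + -1.55)/2 = 0.4197

0.4197 m/s


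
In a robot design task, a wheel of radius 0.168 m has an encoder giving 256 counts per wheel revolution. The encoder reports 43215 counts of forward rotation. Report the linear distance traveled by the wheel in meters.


revs = 43215/256 = 168.808594
d = revs * 2*pi*r = 168.808594 * 2*pi*0.168 = 178.1902

178.1902 m


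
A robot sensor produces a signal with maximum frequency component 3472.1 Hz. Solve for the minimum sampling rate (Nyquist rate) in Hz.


f_s,min = 2*f_max = 2*3472.1 = 6944.2000

6944.2000 Hz


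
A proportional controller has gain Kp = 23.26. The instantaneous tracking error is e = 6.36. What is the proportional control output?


u_P = Kp * e = 23.26 * 6.36 = 147.9336

147.9336


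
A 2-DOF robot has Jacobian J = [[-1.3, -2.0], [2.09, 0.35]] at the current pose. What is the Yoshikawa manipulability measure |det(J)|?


det(J) = -1.3*0.35 - (-2.0)*(2.09) = 3.7250
|det(J)| = 3.7250

3.7250


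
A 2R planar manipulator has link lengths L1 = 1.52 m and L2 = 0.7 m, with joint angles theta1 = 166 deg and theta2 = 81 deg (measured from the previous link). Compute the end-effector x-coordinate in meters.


x = L1*cos(th1) + L2*cos(th1+th2) = 1.52*cos(166 deg) + 0.7*cos(247 deg) = -1.7484

-1.7484 m


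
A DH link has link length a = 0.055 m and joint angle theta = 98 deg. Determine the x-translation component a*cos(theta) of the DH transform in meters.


a*cos(theta) = 0.055*cos(98 deg) = -0.0077

-0.0077 m


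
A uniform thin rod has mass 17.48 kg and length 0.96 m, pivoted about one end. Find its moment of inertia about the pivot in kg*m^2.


I = (1/3)*m*L^2 = (1/3)*17.48*0.96^2 = 5.3699

5.3699 kg*m^2


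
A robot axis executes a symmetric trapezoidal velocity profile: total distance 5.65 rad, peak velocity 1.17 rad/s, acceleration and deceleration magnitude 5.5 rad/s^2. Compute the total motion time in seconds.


t_acc = v/a = 1.17/5.5 = 0.212727 s
d_acc = v^2/(2a) = 0.124445 rad (each ramp)
d_cruise = 5.65 - 2*0.124445 = 5.401110 rad
t_cruise = 5.401110/1.17 = 4.616333 s
t_total = 2*0.212727 + 4.616333 = 5.0418

5.0418 s


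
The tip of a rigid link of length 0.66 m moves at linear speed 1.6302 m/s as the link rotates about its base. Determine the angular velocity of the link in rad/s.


omega = v / L = 1.6302 / 0.66 = 2.4700

2.4700 rad/s


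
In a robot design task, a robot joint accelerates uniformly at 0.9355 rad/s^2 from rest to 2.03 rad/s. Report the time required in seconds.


t = delta_omega / alpha = 2.03 / 0.9355 = 2.1700

2.1700 s


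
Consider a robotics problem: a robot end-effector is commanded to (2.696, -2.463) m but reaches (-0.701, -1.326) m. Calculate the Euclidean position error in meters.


dx = -0.701 - (2.696) = -3.3970, dy = -1.326 - (-2.463) = 1.1370
err = sqrt(11.539609 + 1.292769) = 3.5822

3.5822 m


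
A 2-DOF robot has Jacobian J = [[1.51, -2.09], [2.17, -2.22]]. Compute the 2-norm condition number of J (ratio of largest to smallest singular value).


JJ^T eigenvalues: trace(JJ^T) = 16.2855, det(JJ^T) = det(J)^2 = 1.39972561
s_max^2 = (16.2855 + sqrt(259.61860781))/2 = 16.19909234
s_min^2 = (16.2855 - sqrt(259.61860781))/2 = 0.08640766
kappa = s_max/s_min = sqrt(16.19909234/0.08640766) = 13.6921

13.6921


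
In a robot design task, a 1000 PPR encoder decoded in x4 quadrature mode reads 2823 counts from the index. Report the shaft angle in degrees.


angle = counts * 360 / (PPR*4) = 2823 * 360 / 4000 = 254.0700

254.0700 degrees


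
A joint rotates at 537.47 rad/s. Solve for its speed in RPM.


RPM = 537.47 * 60/(2*pi) = 5132.4604

5132.4604 RPM


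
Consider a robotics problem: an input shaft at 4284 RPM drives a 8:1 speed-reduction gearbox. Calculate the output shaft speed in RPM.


omega_out = omega_in / N = 4284 / 8 = 535.5000

535.5000 RPM


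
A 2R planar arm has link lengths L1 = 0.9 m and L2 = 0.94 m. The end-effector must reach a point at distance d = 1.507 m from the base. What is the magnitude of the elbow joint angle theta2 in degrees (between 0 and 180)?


cos(th2) = (d^2 - L1^2 - L2^2)/(2*L1*L2) = (1.507^2 - 0.9^2 - 0.94^2)/(2*0.9*0.94) = 0.34128191
th2 = acos(0.34128191) = 70.0450 deg

70.0450 degrees


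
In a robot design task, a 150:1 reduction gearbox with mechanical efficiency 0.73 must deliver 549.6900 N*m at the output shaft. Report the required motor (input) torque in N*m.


tau_in = tau_out / (N * eta) = 549.6900 / (150 * 0.73) = 5.0200

5.0200 N*m


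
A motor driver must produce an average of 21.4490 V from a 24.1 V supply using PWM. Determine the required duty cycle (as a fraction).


D = V_avg/V_supply = 21.4490/24.1 = 0.8900

0.8900


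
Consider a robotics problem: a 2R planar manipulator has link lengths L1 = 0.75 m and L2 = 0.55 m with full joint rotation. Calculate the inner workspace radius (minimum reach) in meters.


r_min = |L1 - L2| = |0.75 - 0.55| = 0.2000

0.2000 m


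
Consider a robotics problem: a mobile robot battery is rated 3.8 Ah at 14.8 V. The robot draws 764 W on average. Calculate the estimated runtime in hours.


E = 3.8*14.8 = 56.2400 Wh
t = E/P = 56.2400/764 = 0.0736

0.0736 hours


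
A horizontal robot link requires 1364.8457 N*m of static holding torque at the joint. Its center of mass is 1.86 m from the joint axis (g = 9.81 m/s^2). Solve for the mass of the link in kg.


m = tau / (g*L) = 1364.8457 / (9.81 * 1.86) = 74.8000

74.8000 kg


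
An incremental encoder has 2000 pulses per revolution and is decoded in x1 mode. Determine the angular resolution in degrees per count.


resolution = 360 / (PPR * 1) = 360 / 2000 = 0.1800

0.1800 degrees


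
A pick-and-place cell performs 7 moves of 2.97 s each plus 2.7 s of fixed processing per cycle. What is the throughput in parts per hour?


T_cycle = 7*2.97 + 2.7 = 23.4900 s
rate = 3600/T = 153.2567

153.2567 parts/hour


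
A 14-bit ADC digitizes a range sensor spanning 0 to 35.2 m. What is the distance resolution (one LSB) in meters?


res = range / 2^n = 35.2/2^14 = 35.2/16384 = 0.0021

0.0021 m


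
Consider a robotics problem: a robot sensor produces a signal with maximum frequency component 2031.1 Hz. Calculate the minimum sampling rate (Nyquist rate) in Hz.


f_s,min = 2*f_max = 2*2031.1 = 4062.2000

4062.2000 Hz


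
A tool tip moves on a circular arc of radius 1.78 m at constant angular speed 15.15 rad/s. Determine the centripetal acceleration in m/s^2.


a_c = omega^2 * r = 15.15^2 * 1.78 = 408.5500

408.5500 m/s^2


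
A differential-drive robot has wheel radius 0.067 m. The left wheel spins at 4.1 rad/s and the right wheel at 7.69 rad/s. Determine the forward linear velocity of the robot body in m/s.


v = r*(wR + wL)/2 = 0.067*(7.69 + 4.1)/2 = 0.3950

0.3950 m/s


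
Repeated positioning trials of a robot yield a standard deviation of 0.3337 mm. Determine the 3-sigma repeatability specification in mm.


repeatability = 3*sigma = 3*0.3337 = 1.0011

1.0011 mm


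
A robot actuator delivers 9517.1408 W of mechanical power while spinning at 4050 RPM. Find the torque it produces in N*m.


omega = 4050 * 2*pi/60 = 424.115008 rad/s
tau = P / omega = 9517.1408 / 424.115008 = 22.4400

22.4400 N*m


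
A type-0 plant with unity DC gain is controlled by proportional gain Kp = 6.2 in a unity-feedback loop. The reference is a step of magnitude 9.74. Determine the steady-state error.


e_ss = R/(1 + Kp) = 9.74/(1 + 6.2) = 9.74/7.2000 = 1.3528

1.3528


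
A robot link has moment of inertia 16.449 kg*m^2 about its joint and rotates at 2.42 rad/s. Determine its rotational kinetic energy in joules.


KE = (1/2)*I*omega^2 = 0.5*16.449*2.42^2 = 48.1660

48.1660 J


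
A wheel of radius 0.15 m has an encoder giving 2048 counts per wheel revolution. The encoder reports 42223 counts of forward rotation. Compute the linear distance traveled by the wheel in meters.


revs = 42223/2048 = 20.616699
d = revs * 2*pi*r = 20.616699 * 2*pi*0.15 = 19.4308

19.4308 m


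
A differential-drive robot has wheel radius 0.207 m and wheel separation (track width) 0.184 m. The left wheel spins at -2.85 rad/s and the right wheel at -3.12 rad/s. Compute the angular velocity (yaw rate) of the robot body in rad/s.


omega = r*(wR - wL)/L = 0.207*(-3.12 - (-2.85))/0.184 = -0.3038

-0.3038 rad/s


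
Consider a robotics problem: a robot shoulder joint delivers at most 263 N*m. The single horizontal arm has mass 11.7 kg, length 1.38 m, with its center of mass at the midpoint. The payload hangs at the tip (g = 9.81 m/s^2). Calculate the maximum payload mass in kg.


tau_arm = m_arm*g*(L/2) = 11.7*9.81*1.38/2 = 79.1961 N*m
tau_payload = tau_max - tau_arm = 263 - 79.1961 = 183.8039
m_payload = tau_payload / (g*L) = 183.8039 / (9.81*1.38) = 13.5771

13.5771 kg


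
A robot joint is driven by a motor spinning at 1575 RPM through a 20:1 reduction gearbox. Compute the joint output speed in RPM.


omega_joint = omega_motor / N = 1575 / 20 = 78.7500

78.7500 RPM


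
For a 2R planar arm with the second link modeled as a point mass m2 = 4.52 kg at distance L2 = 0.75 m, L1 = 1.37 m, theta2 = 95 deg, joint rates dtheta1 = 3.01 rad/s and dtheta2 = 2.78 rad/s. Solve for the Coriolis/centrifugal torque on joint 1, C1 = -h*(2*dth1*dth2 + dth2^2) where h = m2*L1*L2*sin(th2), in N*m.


h = m2*L1*L2*sin(th2) = 4.52*1.37*0.75*sin(95 deg) = 4.626627
C1 = -h*(2*3.01*2.78 + 2.78^2) = -4.626627*24.4640 = -113.1858

-113.1858 N*m


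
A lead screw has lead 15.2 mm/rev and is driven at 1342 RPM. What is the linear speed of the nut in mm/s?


v = lead * (RPM/60) = 15.2*1342/60 = 339.9733

339.9733 mm/s


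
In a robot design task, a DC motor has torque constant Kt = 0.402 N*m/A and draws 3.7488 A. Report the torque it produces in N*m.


tau = Kt * I = 0.402*3.7488 = 1.5070

1.5070 N*m


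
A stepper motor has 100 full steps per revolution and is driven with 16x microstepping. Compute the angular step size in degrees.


step = 360/(100*16) = 360/1600 = 0.2250

0.2250 degrees


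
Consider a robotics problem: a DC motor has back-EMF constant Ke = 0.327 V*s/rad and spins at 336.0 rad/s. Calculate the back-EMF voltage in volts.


V_emf = Ke * omega = 0.327*336.0 = 109.8720

109.8720 V


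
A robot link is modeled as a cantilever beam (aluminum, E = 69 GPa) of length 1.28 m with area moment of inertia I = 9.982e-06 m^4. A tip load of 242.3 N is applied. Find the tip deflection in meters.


delta = F*L^3/(3*E*I) = 242.3*1.28^3/(3*6.900e+10*9.982e-06)
      = 508.1399296/2066274 = 2.4592e-04

2.4592e-04 m


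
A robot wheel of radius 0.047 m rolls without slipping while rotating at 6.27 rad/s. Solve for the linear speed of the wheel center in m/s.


v = omega * r = 6.27 * 0.047 = 0.2947

0.2947 m/s


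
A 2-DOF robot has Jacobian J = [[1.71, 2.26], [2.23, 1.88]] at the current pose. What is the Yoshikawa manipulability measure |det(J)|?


det(J) = 1.71*1.88 - (2.26)*(2.23) = -1.8250
|det(J)| = 1.8250

1.8250


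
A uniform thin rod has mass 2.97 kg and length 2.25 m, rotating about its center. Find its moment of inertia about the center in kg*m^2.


I = (1/12)*m*L^2 = (1/12)*2.97*2.25^2 = 1.2530

1.2530 kg*m^2


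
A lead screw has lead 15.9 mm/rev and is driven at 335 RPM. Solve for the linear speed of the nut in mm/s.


v = lead * (RPM/60) = 15.9*335/60 = 88.7750

88.7750 mm/s


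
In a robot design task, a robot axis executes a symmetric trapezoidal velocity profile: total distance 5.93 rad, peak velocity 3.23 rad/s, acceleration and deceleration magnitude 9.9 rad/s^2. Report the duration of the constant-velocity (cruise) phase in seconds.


t_acc = v/a = 0.326263 s, d_acc = v^2/(2a) = 0.526914 rad each
d_cruise = 5.93 - 2*0.526914 = 4.876172 rad
t_cruise = d_cruise/v = 4.876172/3.23 = 1.5097

1.5097 s


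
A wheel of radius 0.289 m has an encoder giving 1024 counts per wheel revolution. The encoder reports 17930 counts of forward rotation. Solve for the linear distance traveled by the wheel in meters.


revs = 17930/1024 = 17.509766
d = revs * 2*pi*r = 17.509766 * 2*pi*0.289 = 31.7949

31.7949 m


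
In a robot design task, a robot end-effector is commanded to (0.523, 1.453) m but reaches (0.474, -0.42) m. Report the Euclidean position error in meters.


dx = 0.474 - (0.523) = -0.0490, dy = -0.42 - (1.453) = -1.8730
err = sqrt(0.002401 + 3.508129) = 1.8736

1.8736 m


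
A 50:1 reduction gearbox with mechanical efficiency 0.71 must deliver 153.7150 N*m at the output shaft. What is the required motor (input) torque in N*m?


tau_in = tau_out / (N * eta) = 153.7150 / (50 * 0.71) = 4.3300

4.3300 N*m


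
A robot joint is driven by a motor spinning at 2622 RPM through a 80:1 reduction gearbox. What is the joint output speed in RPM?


omega_joint = omega_motor / N = 2622 / 80 = 32.7750

32.7750 RPM


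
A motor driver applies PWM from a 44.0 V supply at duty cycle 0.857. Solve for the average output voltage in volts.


V_avg = V_supply * D = 44.0*0.857 = 37.7080

37.7080 V


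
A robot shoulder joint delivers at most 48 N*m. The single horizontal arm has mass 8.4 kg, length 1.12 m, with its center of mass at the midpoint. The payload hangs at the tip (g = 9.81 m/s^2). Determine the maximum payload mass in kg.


tau_arm = m_arm*g*(L/2) = 8.4*9.81*1.12/2 = 46.1462 N*m
tau_payload = tau_max - tau_arm = 48 - 46.1462 = 1.8538
m_payload = tau_payload / (g*L) = 1.8538 / (9.81*1.12) = 0.1687

0.1687 kg


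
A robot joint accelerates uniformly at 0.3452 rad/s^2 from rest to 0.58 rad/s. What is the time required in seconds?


t = delta_omega / alpha = 0.58 / 0.3452 = 1.6802

1.6802 s


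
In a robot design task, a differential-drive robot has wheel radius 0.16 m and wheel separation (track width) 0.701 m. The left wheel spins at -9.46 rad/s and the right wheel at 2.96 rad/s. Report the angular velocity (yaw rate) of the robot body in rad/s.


omega = r*(wR - wL)/L = 0.16*(2.96 - (-9.46))/0.701 = 2.8348

2.8348 rad/s


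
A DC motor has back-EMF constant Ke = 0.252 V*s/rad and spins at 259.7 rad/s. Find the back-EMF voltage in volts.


V_emf = Ke * omega = 0.252*259.7 = 65.4444

65.4444 V


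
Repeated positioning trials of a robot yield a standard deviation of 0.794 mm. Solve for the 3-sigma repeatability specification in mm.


repeatability = 3*sigma = 3*0.794 = 2.3820

2.3820 mm


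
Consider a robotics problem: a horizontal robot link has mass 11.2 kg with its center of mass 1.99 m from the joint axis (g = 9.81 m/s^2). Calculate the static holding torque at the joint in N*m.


tau = m*g*L = 11.2 * 9.81 * 1.99 = 218.6453

218.6453 N*m


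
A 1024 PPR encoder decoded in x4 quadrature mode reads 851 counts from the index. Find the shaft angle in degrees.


angle = counts * 360 / (PPR*4) = 851 * 360 / 4096 = 74.7949

74.7949 degrees


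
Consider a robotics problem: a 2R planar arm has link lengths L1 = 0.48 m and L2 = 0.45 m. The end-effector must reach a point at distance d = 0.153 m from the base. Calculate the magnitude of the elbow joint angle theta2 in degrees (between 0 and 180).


cos(th2) = (d^2 - L1^2 - L2^2)/(2*L1*L2) = (0.153^2 - 0.48^2 - 0.45^2)/(2*0.48*0.45) = -0.94789583
th2 = acos(-0.94789583) = 161.4229 deg

161.4229 degrees


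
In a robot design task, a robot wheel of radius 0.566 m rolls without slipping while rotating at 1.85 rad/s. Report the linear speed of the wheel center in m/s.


v = omega * r = 1.85 * 0.566 = 1.0471

1.0471 m/s


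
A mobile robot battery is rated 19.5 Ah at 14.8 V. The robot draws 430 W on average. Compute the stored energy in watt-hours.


E = capacity * V = 19.5*14.8 = 288.6000

288.6000 Wh


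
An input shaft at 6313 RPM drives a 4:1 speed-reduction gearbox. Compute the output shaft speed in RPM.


omega_out = omega_in / N = 6313 / 4 = 1578.2500

1578.2500 RPM


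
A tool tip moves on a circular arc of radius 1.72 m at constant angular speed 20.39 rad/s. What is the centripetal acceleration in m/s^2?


a_c = omega^2 * r = 20.39^2 * 1.72 = 715.0936

715.0936 m/s^2


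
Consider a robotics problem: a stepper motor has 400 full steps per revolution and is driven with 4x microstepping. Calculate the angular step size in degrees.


step = 360/(400*4) = 360/1600 = 0.2250

0.2250 degrees


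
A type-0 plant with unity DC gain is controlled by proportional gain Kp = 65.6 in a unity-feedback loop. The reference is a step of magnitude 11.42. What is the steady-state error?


e_ss = R/(1 + Kp) = 11.42/(1 + 65.6) = 11.42/66.6000 = 0.1715

0.1715


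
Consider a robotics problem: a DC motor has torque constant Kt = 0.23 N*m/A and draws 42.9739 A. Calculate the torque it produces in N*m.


tau = Kt * I = 0.23*42.9739 = 9.8840

9.8840 N*m


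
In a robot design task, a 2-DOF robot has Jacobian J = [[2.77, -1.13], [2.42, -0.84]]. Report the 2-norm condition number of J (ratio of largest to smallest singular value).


JJ^T eigenvalues: trace(JJ^T) = 15.5118, det(JJ^T) = det(J)^2 = 0.16630084
s_max^2 = (15.5118 + sqrt(239.95073588))/2 = 15.50107166
s_min^2 = (15.5118 - sqrt(239.95073588))/2 = 0.01072834
kappa = s_max/s_min = sqrt(15.50107166/0.01072834) = 38.0115

38.0115


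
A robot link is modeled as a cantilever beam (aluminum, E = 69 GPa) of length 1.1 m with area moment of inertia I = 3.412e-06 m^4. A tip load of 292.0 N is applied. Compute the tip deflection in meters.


delta = F*L^3/(3*E*I) = 292.0*1.1^3/(3*6.900e+10*3.412e-06)
      = 388.652/706284 = 5.5028e-04

5.5028e-04 m


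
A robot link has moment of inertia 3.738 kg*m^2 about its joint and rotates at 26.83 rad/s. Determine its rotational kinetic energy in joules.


KE = (1/2)*I*omega^2 = 0.5*3.738*26.83^2 = 1345.3976

1345.3976 J


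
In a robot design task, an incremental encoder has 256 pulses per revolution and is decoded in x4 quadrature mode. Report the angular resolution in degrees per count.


resolution = 360 / (PPR * 4) = 360 / 1024 = 0.3516

0.3516 degrees


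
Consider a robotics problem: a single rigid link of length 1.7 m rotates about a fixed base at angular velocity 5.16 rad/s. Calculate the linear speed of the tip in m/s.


v = L*omega = 1.7 * 5.16 = 8.7720

8.7720 m/s


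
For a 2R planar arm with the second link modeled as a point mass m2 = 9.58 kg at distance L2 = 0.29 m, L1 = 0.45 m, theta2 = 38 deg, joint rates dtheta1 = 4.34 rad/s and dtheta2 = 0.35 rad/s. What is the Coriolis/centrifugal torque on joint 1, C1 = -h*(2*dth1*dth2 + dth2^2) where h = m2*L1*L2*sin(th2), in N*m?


h = m2*L1*L2*sin(th2) = 9.58*0.45*0.29*sin(38 deg) = 0.769694
C1 = -h*(2*4.34*0.35 + 0.35^2) = -0.769694*3.1605 = -2.4326

-2.4326 N*m


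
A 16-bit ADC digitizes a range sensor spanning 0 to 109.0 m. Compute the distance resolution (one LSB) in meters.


res = range / 2^n = 109.0/2^16 = 109.0/65536 = 0.0017

0.0017 m


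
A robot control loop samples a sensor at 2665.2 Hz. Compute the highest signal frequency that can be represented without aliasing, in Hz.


f_max = f_s/2 = 2665.2/2 = 1332.6000

1332.6000 Hz


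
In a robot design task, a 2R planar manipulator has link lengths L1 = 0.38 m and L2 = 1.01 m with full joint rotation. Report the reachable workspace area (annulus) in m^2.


r_max = L1 + L2 = 1.3900, r_min = |L1 - L2| = 0.6300
A = pi*(r_max^2 - r_min^2) = pi*(1.9321 - 0.3969) = 4.8230

4.8230 m^2


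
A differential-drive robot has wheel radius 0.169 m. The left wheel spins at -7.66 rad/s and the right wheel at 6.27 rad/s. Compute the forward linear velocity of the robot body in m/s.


v = r*(wR + wL)/2 = 0.169*(6.27 + -7.66)/2 = -0.1175

-0.1175 m/s


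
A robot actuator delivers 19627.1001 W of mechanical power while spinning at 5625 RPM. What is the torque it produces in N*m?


omega = 5625 * 2*pi/60 = 589.048623 rad/s
tau = P / omega = 19627.1001 / 589.048623 = 33.3200

33.3200 N*m
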